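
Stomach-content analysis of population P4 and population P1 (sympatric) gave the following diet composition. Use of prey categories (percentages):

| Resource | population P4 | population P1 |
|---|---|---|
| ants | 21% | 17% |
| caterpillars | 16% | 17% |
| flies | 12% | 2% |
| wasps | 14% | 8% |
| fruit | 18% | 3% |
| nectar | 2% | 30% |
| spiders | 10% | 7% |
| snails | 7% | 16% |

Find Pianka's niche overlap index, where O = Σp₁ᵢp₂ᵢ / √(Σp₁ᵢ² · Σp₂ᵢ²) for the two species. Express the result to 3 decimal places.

Convert percentages to proportions (divide by 100).
Σ p₁ᵢp₂ᵢ = 0.0357 + 0.0272 + 0.0024 + 0.0112 + 0.0054 + 0.0060 + 0.0070 + 0.0112 = 0.1061
Σp_1ᵢ² = 0.21² + 0.16² + 0.12² + 0.14² + 0.18² + 0.02² + 0.10² + 0.07² = 0.0441 + 0.0256 + 0.0144 + 0.0196 + 0.0324 + 0.0004 + 0.0100 + 0.0049 = 0.1514
Σp_2ᵢ² = 0.17² + 0.17² + 0.02² + 0.08² + 0.03² + 0.30² + 0.07² + 0.16² = 0.0289 + 0.0289 + 0.0004 + 0.0064 + 0.0009 + 0.0900 + 0.0049 + 0.0256 = 0.1860
O = 0.1061 / √(0.1514 × 0.1860) = 0.1061 / 0.167811 = 0.63226

0.632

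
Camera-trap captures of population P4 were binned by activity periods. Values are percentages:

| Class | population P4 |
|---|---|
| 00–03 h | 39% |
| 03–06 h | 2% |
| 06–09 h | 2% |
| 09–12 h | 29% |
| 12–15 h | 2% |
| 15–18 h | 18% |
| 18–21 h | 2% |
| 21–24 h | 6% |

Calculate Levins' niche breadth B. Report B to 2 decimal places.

3.65

Convert percentages to proportions (divide by 100).
Σpᵢ² = 0.39² + 0.02² + 0.02² + 0.29² + 0.02² + 0.18² + 0.02² + 0.06² = 0.1521 + 0.0004 + 0.0004 + 0.0841 + 0.0004 + 0.0324 + 0.0004 + 0.0036 = 0.2738
B = 1 / 0.2738 = 3.6523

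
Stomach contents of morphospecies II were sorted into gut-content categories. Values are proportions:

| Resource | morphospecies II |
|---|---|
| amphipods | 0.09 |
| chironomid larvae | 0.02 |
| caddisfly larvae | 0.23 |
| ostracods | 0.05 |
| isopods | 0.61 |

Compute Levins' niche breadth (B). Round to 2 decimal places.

2.29

Σpᵢ² = 0.09² + 0.02² + 0.23² + 0.05² + 0.61² = 0.0081 + 0.0004 + 0.0529 + 0.0025 + 0.3721 = 0.4360
B = 1 / 0.4360 = 2.2936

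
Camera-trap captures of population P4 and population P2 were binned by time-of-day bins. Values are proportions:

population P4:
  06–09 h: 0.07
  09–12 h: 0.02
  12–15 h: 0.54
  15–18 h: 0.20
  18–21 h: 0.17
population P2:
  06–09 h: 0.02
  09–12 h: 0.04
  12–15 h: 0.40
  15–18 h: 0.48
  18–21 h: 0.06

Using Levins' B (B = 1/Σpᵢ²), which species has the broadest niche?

population P4

Σp_P4ᵢ² = 0.07² + 0.02² + 0.54² + 0.20² + 0.17² = 0.0049 + 0.0004 + 0.2916 + 0.0400 + 0.0289 = 0.3658
B_P4 = 1 / 0.3658 = 2.7337
Σp_P2ᵢ² = 0.02² + 0.04² + 0.40² + 0.48² + 0.06² = 0.0004 + 0.0016 + 0.1600 + 0.2304 + 0.0036 = 0.3960
B_P2 = 1 / 0.3960 = 2.5253
Highest B → broadest niche (most generalist): population P4 (B = 2.73).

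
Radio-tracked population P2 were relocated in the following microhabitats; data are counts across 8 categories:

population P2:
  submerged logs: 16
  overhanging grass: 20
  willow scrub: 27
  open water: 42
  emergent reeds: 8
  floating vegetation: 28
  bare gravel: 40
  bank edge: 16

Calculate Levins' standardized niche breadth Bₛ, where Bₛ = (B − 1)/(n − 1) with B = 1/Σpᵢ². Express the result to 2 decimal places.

0.80

Proportions for population P2 (n=197): 16/197=0.0812, 20/197=0.1015, 27/197=0.1371, 42/197=0.2132, 8/197=0.0406, 28/197=0.1421, 40/197=0.2030, 16/197=0.0812
Σpᵢ² = 0.0812² + 0.1015² + 0.1371² + 0.2132² + 0.0406² + 0.1421² + 0.2030² + 0.0812² = 0.006593 + 0.010302 + 0.018796 + 0.045454 + 0.001648 + 0.020192 + 0.041209 + 0.006593 = 0.150787
B = 1 / 0.150787 = 6.6319
Bₛ = (B − 1)/(n − 1) = (6.6319 − 1)/(8 − 1) = 5.6319/7 = 0.8046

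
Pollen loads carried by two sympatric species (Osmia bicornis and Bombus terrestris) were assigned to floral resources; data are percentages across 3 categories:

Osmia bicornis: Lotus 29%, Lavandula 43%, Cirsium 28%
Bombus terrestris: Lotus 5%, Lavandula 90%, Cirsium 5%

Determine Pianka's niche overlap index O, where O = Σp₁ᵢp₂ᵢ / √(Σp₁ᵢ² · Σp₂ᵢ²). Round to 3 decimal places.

0.781

Convert percentages to proportions (divide by 100).
Σ p₁ᵢp₂ᵢ = 0.0145 + 0.3870 + 0.0140 = 0.4155
Σp_1ᵢ² = 0.29² + 0.43² + 0.28² = 0.0841 + 0.1849 + 0.0784 = 0.3474
Σp_2ᵢ² = 0.05² + 0.90² + 0.05² = 0.0025 + 0.8100 + 0.0025 = 0.8150
O = 0.4155 / √(0.3474 × 0.8150) = 0.4155 / 0.532101 = 0.78087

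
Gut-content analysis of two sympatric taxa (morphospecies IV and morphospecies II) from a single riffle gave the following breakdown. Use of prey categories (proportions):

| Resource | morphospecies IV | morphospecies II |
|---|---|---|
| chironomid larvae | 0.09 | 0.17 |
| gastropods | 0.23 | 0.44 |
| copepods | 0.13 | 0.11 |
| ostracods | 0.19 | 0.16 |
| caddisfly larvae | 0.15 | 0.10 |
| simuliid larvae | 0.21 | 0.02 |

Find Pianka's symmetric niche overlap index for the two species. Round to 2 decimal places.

Σ p₁ᵢp₂ᵢ = 0.0153 + 0.1012 + 0.0143 + 0.0304 + 0.0150 + 0.0042 = 0.1804
Σp_1ᵢ² = 0.09² + 0.23² + 0.13² + 0.19² + 0.15² + 0.21² = 0.0081 + 0.0529 + 0.0169 + 0.0361 + 0.0225 + 0.0441 = 0.1806
Σp_2ᵢ² = 0.17² + 0.44² + 0.11² + 0.16² + 0.10² + 0.02² = 0.0289 + 0.1936 + 0.0121 + 0.0256 + 0.0100 + 0.0004 = 0.2706
O = 0.1804 / √(0.1806 × 0.2706) = 0.1804 / 0.22107 = 0.8160

0.82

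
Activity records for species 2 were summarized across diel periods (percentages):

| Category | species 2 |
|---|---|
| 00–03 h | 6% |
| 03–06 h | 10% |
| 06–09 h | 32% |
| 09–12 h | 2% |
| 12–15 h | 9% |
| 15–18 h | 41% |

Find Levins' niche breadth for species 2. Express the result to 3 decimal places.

3.418

Convert percentages to proportions (divide by 100).
Σpᵢ² = 0.06² + 0.10² + 0.32² + 0.02² + 0.09² + 0.41² = 0.0036 + 0.0100 + 0.1024 + 0.0004 + 0.0081 + 0.1681 = 0.2926
B = 1 / 0.2926 = 3.41763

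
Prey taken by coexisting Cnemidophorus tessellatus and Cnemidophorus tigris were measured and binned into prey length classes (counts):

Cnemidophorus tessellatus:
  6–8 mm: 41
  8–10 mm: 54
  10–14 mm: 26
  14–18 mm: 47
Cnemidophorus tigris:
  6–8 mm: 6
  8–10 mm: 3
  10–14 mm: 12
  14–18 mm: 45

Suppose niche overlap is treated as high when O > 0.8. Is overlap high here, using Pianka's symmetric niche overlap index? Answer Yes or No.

No

Proportions for Cnemidophorus tessellatus (n=168): 41/168=0.2440, 54/168=0.3214, 26/168=0.1548, 47/168=0.2798
Proportions for Cnemidophorus tigris (n=66): 6/66=0.0909, 3/66=0.0455, 12/66=0.1818, 45/66=0.6818
Σ p₁ᵢp₂ᵢ = 0.022180 + 0.014624 + 0.028143 + 0.190768 = 0.255715
Σp_1ᵢ² = 0.2440² + 0.3214² + 0.1548² + 0.2798² = 0.059536 + 0.103298 + 0.023963 + 0.078288 = 0.265085
Σp_2ᵢ² = 0.0909² + 0.0455² + 0.1818² + 0.6818² = 0.008263 + 0.002070 + 0.033051 + 0.464851 = 0.508235
O = 0.255715 / √(0.265085 × 0.508235) = 0.255715 / 0.3670497 = 0.6967
O = 0.6967 < 0.8 → No.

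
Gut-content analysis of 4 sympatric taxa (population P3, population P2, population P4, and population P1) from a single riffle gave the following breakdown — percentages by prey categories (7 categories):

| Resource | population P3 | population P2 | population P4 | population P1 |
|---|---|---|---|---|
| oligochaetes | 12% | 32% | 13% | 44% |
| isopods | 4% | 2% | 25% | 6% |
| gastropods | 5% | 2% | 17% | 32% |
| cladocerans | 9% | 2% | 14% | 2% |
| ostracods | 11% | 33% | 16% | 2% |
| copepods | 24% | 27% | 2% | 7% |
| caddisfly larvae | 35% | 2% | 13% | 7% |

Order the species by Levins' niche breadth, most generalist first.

population P4 > population P3 > population P2 > population P1

Convert percentages to proportions (divide by 100).
Σp_P3ᵢ² = 0.12² + 0.04² + 0.05² + 0.09² + 0.11² + 0.24² + 0.35² = 0.0144 + 0.0016 + 0.0025 + 0.0081 + 0.0121 + 0.0576 + 0.1225 = 0.2188
B_P3 = 1 / 0.2188 = 4.5704
Σp_P2ᵢ² = 0.32² + 0.02² + 0.02² + 0.02² + 0.33² + 0.27² + 0.02² = 0.1024 + 0.0004 + 0.0004 + 0.0004 + 0.1089 + 0.0729 + 0.0004 = 0.2858
B_P2 = 1 / 0.2858 = 3.4990
Σp_P4ᵢ² = 0.13² + 0.25² + 0.17² + 0.14² + 0.16² + 0.02² + 0.13² = 0.0169 + 0.0625 + 0.0289 + 0.0196 + 0.0256 + 0.0004 + 0.0169 = 0.1708
B_P4 = 1 / 0.1708 = 5.8548
Σp_P1ᵢ² = 0.44² + 0.06² + 0.32² + 0.02² + 0.02² + 0.07² + 0.07² = 0.1936 + 0.0036 + 0.1024 + 0.0004 + 0.0004 + 0.0049 + 0.0049 = 0.3102
B_P1 = 1 / 0.3102 = 3.2237
Ranking by B (broadest → narrowest): population P4 (5.85) > population P3 (4.57) > population P2 (3.50) > population P1 (3.22)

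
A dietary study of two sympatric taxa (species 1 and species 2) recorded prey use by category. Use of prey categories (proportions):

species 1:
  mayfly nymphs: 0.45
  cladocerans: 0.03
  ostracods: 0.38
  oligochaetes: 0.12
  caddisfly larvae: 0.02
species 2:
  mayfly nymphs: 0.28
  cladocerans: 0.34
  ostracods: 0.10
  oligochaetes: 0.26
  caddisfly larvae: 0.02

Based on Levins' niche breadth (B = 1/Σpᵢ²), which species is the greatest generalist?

Σp_1ᵢ² = 0.45² + 0.03² + 0.38² + 0.12² + 0.02² = 0.2025 + 0.0009 + 0.1444 + 0.0144 + 0.0004 = 0.3626
B_1 = 1 / 0.3626 = 2.7579
Σp_2ᵢ² = 0.28² + 0.34² + 0.10² + 0.26² + 0.02² = 0.0784 + 0.1156 + 0.0100 + 0.0676 + 0.0004 = 0.2720
B_2 = 1 / 0.2720 = 3.6765
Highest B → broadest niche (most generalist): species 2 (B = 3.68).

species 2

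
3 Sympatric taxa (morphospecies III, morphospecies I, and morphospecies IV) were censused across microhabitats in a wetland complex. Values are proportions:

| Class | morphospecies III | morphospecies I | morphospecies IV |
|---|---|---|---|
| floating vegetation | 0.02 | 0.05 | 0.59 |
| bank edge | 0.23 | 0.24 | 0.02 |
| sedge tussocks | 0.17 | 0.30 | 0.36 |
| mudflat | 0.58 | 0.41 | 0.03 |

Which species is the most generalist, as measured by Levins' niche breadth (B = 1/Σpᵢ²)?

morphospecies I

Σp_IIIᵢ² = 0.02² + 0.23² + 0.17² + 0.58² = 0.0004 + 0.0529 + 0.0289 + 0.3364 = 0.4186
B_III = 1 / 0.4186 = 2.3889
Σp_Iᵢ² = 0.05² + 0.24² + 0.30² + 0.41² = 0.0025 + 0.0576 + 0.0900 + 0.1681 = 0.3182
B_I = 1 / 0.3182 = 3.1427
Σp_IVᵢ² = 0.59² + 0.02² + 0.36² + 0.03² = 0.3481 + 0.0004 + 0.1296 + 0.0009 = 0.4790
B_IV = 1 / 0.4790 = 2.0877
Highest B → broadest niche (most generalist): morphospecies I (B = 3.14).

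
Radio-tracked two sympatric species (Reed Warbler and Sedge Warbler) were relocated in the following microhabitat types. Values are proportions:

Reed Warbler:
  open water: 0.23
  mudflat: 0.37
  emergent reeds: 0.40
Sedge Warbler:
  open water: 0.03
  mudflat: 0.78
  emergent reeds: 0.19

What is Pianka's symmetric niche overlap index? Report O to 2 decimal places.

Σ p₁ᵢp₂ᵢ = 0.0069 + 0.2886 + 0.0760 = 0.3715
Σp_1ᵢ² = 0.23² + 0.37² + 0.40² = 0.0529 + 0.1369 + 0.1600 = 0.3498
Σp_2ᵢ² = 0.03² + 0.78² + 0.19² = 0.0009 + 0.6084 + 0.0361 = 0.6454
O = 0.3715 / √(0.3498 × 0.6454) = 0.3715 / 0.47514 = 0.7819

0.78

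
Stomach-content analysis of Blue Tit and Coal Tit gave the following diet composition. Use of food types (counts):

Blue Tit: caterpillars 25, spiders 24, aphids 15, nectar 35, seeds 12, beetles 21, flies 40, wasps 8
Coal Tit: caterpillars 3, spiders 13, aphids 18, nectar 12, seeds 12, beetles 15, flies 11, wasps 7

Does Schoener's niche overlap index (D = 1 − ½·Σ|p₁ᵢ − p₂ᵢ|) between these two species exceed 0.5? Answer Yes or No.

Yes

Proportions for Blue Tit (n=180): 25/180=0.1389, 24/180=0.1333, 15/180=0.0833, 35/180=0.1944, 12/180=0.0667, 21/180=0.1167, 40/180=0.2222, 8/180=0.0444
Proportions for Coal Tit (n=91): 3/91=0.0330, 13/91=0.1429, 18/91=0.1978, 12/91=0.1319, 12/91=0.1319, 15/91=0.1648, 11/91=0.1209, 7/91=0.0769
Σ|p₁ᵢ − p₂ᵢ| = 0.1059 + 0.0096 + 0.1145 + 0.0625 + 0.0652 + 0.0481 + 0.1013 + 0.0325 = 0.5396
D = 1 − ½ × 0.5396 = 1 − 0.26980 = 0.73020
D = 0.73020 > 0.5 → Yes.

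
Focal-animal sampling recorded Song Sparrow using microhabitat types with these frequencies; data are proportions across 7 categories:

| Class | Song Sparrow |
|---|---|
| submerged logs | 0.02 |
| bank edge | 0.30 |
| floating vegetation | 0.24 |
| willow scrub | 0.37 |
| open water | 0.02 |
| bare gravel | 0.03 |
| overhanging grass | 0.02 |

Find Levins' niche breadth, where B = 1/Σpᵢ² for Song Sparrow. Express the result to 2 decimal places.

Σpᵢ² = 0.02² + 0.30² + 0.24² + 0.37² + 0.02² + 0.03² + 0.02² = 0.0004 + 0.0900 + 0.0576 + 0.1369 + 0.0004 + 0.0009 + 0.0004 = 0.2866
B = 1 / 0.2866 = 3.4892

3.49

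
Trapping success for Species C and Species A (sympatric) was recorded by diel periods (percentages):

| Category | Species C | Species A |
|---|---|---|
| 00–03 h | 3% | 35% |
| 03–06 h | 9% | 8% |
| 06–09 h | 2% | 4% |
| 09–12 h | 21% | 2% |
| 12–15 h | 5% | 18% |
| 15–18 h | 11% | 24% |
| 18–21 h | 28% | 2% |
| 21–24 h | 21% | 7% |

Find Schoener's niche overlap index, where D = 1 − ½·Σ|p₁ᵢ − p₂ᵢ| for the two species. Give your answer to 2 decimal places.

0.40

Convert percentages to proportions (divide by 100).
Σ|p₁ᵢ − p₂ᵢ| = 0.32 + 0.01 + 0.02 + 0.19 + 0.13 + 0.13 + 0.26 + 0.14 = 1.20
D = 1 − ½ × 1.20 = 1 − 0.600 = 0.4000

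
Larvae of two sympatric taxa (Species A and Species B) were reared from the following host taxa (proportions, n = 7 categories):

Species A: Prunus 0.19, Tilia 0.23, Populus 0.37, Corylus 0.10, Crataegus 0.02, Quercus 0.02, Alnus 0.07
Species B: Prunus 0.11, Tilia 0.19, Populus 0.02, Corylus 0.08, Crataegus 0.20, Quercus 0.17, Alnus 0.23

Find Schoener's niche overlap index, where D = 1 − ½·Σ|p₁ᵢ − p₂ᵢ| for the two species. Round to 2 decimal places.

0.51

Σ|p₁ᵢ − p₂ᵢ| = 0.08 + 0.04 + 0.35 + 0.02 + 0.18 + 0.15 + 0.16 = 0.98
D = 1 − ½ × 0.98 = 1 − 0.490 = 0.5100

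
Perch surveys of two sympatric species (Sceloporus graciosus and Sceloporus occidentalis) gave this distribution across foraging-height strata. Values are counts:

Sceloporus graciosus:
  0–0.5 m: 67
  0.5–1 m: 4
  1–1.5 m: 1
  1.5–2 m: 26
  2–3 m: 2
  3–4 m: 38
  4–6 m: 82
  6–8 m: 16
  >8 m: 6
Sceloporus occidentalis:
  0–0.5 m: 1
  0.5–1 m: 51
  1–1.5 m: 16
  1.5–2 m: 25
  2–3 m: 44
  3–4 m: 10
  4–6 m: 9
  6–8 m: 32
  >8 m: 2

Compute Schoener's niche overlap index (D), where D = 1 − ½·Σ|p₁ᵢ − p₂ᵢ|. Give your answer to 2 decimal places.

Proportions for Sceloporus graciosus (n=242): 67/242=0.2769, 4/242=0.0165, 1/242=0.0041, 26/242=0.1074, 2/242=0.0083, 38/242=0.1570, 82/242=0.3388, 16/242=0.0661, 6/242=0.0248
Proportions for Sceloporus occidentalis (n=190): 1/190=0.0053, 51/190=0.2684, 16/190=0.0842, 25/190=0.1316, 44/190=0.2316, 10/190=0.0526, 9/190=0.0474, 32/190=0.1684, 2/190=0.0105
Σ|p₁ᵢ − p₂ᵢ| = 0.2716 + 0.2519 + 0.0801 + 0.0242 + 0.2233 + 0.1044 + 0.2914 + 0.1023 + 0.0143 = 1.3635
D = 1 − ½ × 1.3635 = 1 − 0.68175 = 0.31825

0.32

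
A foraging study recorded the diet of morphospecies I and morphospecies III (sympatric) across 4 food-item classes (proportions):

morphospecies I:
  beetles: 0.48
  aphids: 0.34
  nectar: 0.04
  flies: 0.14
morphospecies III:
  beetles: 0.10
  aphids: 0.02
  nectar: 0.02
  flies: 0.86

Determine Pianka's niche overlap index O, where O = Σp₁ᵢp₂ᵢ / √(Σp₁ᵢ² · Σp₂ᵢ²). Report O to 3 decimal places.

0.335

Σ p₁ᵢp₂ᵢ = 0.0480 + 0.0068 + 0.0008 + 0.1204 = 0.1760
Σp_1ᵢ² = 0.48² + 0.34² + 0.04² + 0.14² = 0.2304 + 0.1156 + 0.0016 + 0.0196 = 0.3672
Σp_2ᵢ² = 0.10² + 0.02² + 0.02² + 0.86² = 0.0100 + 0.0004 + 0.0004 + 0.7396 = 0.7504
O = 0.1760 / √(0.3672 × 0.7504) = 0.1760 / 0.524926 = 0.33529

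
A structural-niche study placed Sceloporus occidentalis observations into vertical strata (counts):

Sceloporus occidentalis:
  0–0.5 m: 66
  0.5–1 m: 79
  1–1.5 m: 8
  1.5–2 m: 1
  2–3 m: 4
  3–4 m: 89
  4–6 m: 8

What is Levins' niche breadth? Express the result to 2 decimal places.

Proportions for Sceloporus occidentalis (n=255): 66/255=0.2588, 79/255=0.3098, 8/255=0.0314, 1/255=0.0039, 4/255=0.0157, 89/255=0.3490, 8/255=0.0314
Σpᵢ² = 0.2588² + 0.3098² + 0.0314² + 0.0039² + 0.0157² + 0.3490² + 0.0314² = 0.066977 + 0.095976 + 0.000986 + 0.000015 + 0.000246 + 0.121801 + 0.000986 = 0.286987
B = 1 / 0.286987 = 3.4845

3.48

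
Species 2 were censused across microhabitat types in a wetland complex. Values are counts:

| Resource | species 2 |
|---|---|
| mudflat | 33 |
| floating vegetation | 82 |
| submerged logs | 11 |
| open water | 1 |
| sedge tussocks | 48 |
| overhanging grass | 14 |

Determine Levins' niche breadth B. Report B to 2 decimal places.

3.42

Proportions for species 2 (n=189): 33/189=0.1746, 82/189=0.4339, 11/189=0.0582, 1/189=0.0053, 48/189=0.2540, 14/189=0.0741
Σpᵢ² = 0.1746² + 0.4339² + 0.0582² + 0.0053² + 0.2540² + 0.0741² = 0.030485 + 0.188269 + 0.003387 + 0.000028 + 0.064516 + 0.005491 = 0.292176
B = 1 / 0.292176 = 3.4226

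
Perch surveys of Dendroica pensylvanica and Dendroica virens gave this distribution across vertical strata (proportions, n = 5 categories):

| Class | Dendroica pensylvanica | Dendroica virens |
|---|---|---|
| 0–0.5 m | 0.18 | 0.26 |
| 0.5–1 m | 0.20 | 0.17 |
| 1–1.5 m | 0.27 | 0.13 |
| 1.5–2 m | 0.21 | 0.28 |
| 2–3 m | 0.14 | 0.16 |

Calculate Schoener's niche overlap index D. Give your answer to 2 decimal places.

0.83

Σ|p₁ᵢ − p₂ᵢ| = 0.08 + 0.03 + 0.14 + 0.07 + 0.02 = 0.34
D = 1 − ½ × 0.34 = 1 − 0.170 = 0.8300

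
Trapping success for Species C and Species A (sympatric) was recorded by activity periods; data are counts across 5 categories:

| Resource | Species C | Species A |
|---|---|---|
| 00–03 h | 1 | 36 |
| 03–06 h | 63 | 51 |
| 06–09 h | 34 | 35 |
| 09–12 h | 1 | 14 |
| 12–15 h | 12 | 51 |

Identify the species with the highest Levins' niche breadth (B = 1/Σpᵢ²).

Species A

Proportions for Species C (n=111): 1/111=0.0090, 63/111=0.5676, 34/111=0.3063, 1/111=0.0090, 12/111=0.1081
Proportions for Species A (n=187): 36/187=0.1925, 51/187=0.2727, 35/187=0.1872, 14/187=0.0749, 51/187=0.2727
Σp_Cᵢ² = 0.0090² + 0.5676² + 0.3063² + 0.0090² + 0.1081² = 0.000081 + 0.322170 + 0.093820 + 0.000081 + 0.011686 = 0.427838
B_C = 1 / 0.427838 = 2.3373
Σp_Aᵢ² = 0.1925² + 0.2727² + 0.1872² + 0.0749² + 0.2727² = 0.037056 + 0.074365 + 0.035044 + 0.005610 + 0.074365 = 0.226440
B_A = 1 / 0.226440 = 4.4162
Highest B → broadest niche (most generalist): Species A (B = 4.42).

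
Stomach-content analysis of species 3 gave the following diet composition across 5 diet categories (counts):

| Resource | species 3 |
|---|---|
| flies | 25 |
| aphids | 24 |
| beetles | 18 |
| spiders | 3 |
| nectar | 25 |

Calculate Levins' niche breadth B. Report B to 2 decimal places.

Proportions for species 3 (n=95): 25/95=0.2632, 24/95=0.2526, 18/95=0.1895, 3/95=0.0316, 25/95=0.2632
Σpᵢ² = 0.2632² + 0.2526² + 0.1895² + 0.0316² + 0.2632² = 0.069274 + 0.063807 + 0.035910 + 0.000999 + 0.069274 = 0.239264
B = 1 / 0.239264 = 4.1795

4.18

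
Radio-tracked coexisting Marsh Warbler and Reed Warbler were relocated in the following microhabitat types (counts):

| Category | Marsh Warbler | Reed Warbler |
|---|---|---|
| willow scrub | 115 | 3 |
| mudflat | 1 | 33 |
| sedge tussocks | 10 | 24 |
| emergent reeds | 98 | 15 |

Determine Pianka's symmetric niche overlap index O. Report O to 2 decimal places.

Proportions for Marsh Warbler (n=224): 115/224=0.5134, 1/224=0.0045, 10/224=0.0446, 98/224=0.4375
Proportions for Reed Warbler (n=75): 3/75=0.0400, 33/75=0.4400, 24/75=0.3200, 15/75=0.2000
Σ p₁ᵢp₂ᵢ = 0.020536 + 0.001980 + 0.014272 + 0.087500 = 0.124288
Σp_1ᵢ² = 0.5134² + 0.0045² + 0.0446² + 0.4375² = 0.263580 + 0.000020 + 0.001989 + 0.191406 = 0.456995
Σp_2ᵢ² = 0.0400² + 0.4400² + 0.3200² + 0.2000² = 0.001600 + 0.193600 + 0.102400 + 0.040000 = 0.337600
O = 0.124288 / √(0.456995 × 0.337600) = 0.124288 / 0.3927869 = 0.3164

0.32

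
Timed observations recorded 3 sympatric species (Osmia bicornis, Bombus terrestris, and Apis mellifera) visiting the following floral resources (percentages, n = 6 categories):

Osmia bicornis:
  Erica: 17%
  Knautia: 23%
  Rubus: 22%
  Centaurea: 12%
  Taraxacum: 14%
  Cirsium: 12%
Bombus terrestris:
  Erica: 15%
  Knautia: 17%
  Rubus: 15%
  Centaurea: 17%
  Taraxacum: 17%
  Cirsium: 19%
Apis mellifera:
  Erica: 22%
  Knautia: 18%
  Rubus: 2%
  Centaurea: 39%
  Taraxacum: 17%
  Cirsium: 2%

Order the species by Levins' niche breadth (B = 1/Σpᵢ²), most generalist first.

Convert percentages to proportions (divide by 100).
Σp_bicoᵢ² = 0.17² + 0.23² + 0.22² + 0.12² + 0.14² + 0.12² = 0.0289 + 0.0529 + 0.0484 + 0.0144 + 0.0196 + 0.0144 = 0.1786
B_bico = 1 / 0.1786 = 5.5991
Σp_terrᵢ² = 0.15² + 0.17² + 0.15² + 0.17² + 0.17² + 0.19² = 0.0225 + 0.0289 + 0.0225 + 0.0289 + 0.0289 + 0.0361 = 0.1678
B_terr = 1 / 0.1678 = 5.9595
Σp_mellᵢ² = 0.22² + 0.18² + 0.02² + 0.39² + 0.17² + 0.02² = 0.0484 + 0.0324 + 0.0004 + 0.1521 + 0.0289 + 0.0004 = 0.2626
B_mell = 1 / 0.2626 = 3.8081
Ranking by B (broadest → narrowest): Bombus terrestris (5.96) > Osmia bicornis (5.60) > Apis mellifera (3.81)

Bombus terrestris > Osmia bicornis > Apis mellifera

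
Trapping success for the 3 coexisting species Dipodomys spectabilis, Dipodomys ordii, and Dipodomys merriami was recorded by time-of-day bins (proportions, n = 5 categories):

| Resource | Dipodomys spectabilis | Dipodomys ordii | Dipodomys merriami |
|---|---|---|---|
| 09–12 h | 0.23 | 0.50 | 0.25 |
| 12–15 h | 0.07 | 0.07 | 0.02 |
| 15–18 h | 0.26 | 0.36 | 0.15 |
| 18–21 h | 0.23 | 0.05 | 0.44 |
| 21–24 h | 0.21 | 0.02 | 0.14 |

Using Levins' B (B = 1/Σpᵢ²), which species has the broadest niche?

Σp_specᵢ² = 0.23² + 0.07² + 0.26² + 0.23² + 0.21² = 0.0529 + 0.0049 + 0.0676 + 0.0529 + 0.0441 = 0.2224
B_spec = 1 / 0.2224 = 4.4964
Σp_ordiᵢ² = 0.50² + 0.07² + 0.36² + 0.05² + 0.02² = 0.2500 + 0.0049 + 0.1296 + 0.0025 + 0.0004 = 0.3874
B_ordi = 1 / 0.3874 = 2.5813
Σp_merrᵢ² = 0.25² + 0.02² + 0.15² + 0.44² + 0.14² = 0.0625 + 0.0004 + 0.0225 + 0.1936 + 0.0196 = 0.2986
B_merr = 1 / 0.2986 = 3.3490
Highest B → broadest niche (most generalist): Dipodomys spectabilis (B = 4.50).

Dipodomys spectabilis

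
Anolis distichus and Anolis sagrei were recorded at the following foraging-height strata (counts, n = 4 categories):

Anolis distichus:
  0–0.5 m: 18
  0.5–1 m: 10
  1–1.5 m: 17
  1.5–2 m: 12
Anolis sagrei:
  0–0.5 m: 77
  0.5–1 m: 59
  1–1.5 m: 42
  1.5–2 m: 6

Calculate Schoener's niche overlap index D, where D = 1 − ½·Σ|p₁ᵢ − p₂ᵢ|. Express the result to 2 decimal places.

0.75

Proportions for Anolis distichus (n=57): 18/57=0.3158, 10/57=0.1754, 17/57=0.2982, 12/57=0.2105
Proportions for Anolis sagrei (n=184): 77/184=0.4185, 59/184=0.3207, 42/184=0.2283, 6/184=0.0326
Σ|p₁ᵢ − p₂ᵢ| = 0.1027 + 0.1453 + 0.0699 + 0.1779 = 0.4958
D = 1 − ½ × 0.4958 = 1 − 0.24790 = 0.75210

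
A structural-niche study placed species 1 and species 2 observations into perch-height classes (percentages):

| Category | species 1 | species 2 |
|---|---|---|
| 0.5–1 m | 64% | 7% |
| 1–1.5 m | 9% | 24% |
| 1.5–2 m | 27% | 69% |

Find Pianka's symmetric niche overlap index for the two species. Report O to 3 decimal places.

0.492

Convert percentages to proportions (divide by 100).
Σ p₁ᵢp₂ᵢ = 0.0448 + 0.0216 + 0.1863 = 0.2527
Σp_1ᵢ² = 0.64² + 0.09² + 0.27² = 0.4096 + 0.0081 + 0.0729 = 0.4906
Σp_2ᵢ² = 0.07² + 0.24² + 0.69² = 0.0049 + 0.0576 + 0.4761 = 0.5386
O = 0.2527 / √(0.4906 × 0.5386) = 0.2527 / 0.514040 = 0.49160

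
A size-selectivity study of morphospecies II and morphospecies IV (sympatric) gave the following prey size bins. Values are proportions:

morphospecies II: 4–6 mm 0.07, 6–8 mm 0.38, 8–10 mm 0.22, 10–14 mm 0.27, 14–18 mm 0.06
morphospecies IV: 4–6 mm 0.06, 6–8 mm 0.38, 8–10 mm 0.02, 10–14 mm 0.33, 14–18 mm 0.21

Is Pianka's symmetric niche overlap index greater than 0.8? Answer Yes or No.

Σ p₁ᵢp₂ᵢ = 0.0042 + 0.1444 + 0.0044 + 0.0891 + 0.0126 = 0.2547
Σp_1ᵢ² = 0.07² + 0.38² + 0.22² + 0.27² + 0.06² = 0.0049 + 0.1444 + 0.0484 + 0.0729 + 0.0036 = 0.2742
Σp_2ᵢ² = 0.06² + 0.38² + 0.02² + 0.33² + 0.21² = 0.0036 + 0.1444 + 0.0004 + 0.1089 + 0.0441 = 0.3014
O = 0.2547 / √(0.2742 × 0.3014) = 0.2547 / 0.28748 = 0.8860
O = 0.8860 > 0.8 → Yes.

Yes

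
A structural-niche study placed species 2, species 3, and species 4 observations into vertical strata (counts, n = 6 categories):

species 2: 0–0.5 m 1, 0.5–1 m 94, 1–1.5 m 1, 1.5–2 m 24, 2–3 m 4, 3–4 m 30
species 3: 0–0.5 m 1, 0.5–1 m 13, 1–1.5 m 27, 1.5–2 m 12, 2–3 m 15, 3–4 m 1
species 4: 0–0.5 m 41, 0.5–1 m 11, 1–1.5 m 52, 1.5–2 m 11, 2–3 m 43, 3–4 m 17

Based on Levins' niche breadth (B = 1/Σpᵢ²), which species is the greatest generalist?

Proportions for species 2 (n=154): 1/154=0.0065, 94/154=0.6104, 1/154=0.0065, 24/154=0.1558, 4/154=0.0260, 30/154=0.1948
Proportions for species 3 (n=69): 1/69=0.0145, 13/69=0.1884, 27/69=0.3913, 12/69=0.1739, 15/69=0.2174, 1/69=0.0145
Proportions for species 4 (n=175): 41/175=0.2343, 11/175=0.0629, 52/175=0.2971, 11/175=0.0629, 43/175=0.2457, 17/175=0.0971
Σp_2ᵢ² = 0.0065² + 0.6104² + 0.0065² + 0.1558² + 0.0260² + 0.1948² = 0.000042 + 0.372588 + 0.000042 + 0.024274 + 0.000676 + 0.037947 = 0.435569
B_2 = 1 / 0.435569 = 2.2958
Σp_3ᵢ² = 0.0145² + 0.1884² + 0.3913² + 0.1739² + 0.2174² + 0.0145² = 0.000210 + 0.035495 + 0.153116 + 0.030241 + 0.047263 + 0.000210 = 0.266535
B_3 = 1 / 0.266535 = 3.7519
Σp_4ᵢ² = 0.2343² + 0.0629² + 0.2971² + 0.0629² + 0.2457² + 0.0971² = 0.054896 + 0.003956 + 0.088268 + 0.003956 + 0.060368 + 0.009428 = 0.220872
B_4 = 1 / 0.220872 = 4.5275
Highest B → broadest niche (most generalist): species 4 (B = 4.53).

species 4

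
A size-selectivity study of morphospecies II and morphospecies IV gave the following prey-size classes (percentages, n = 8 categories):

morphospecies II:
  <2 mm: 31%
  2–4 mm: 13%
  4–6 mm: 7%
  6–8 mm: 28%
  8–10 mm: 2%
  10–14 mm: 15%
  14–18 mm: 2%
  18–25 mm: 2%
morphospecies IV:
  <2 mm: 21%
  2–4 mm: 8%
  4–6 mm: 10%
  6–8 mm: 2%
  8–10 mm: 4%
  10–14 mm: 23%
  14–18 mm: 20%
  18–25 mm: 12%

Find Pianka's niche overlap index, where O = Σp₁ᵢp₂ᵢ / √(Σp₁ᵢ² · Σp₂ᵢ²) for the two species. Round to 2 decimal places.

Convert percentages to proportions (divide by 100).
Σ p₁ᵢp₂ᵢ = 0.0651 + 0.0104 + 0.0070 + 0.0056 + 0.0008 + 0.0345 + 0.0040 + 0.0024 = 0.1298
Σp_1ᵢ² = 0.31² + 0.13² + 0.07² + 0.28² + 0.02² + 0.15² + 0.02² + 0.02² = 0.0961 + 0.0169 + 0.0049 + 0.0784 + 0.0004 + 0.0225 + 0.0004 + 0.0004 = 0.2200
Σp_2ᵢ² = 0.21² + 0.08² + 0.10² + 0.02² + 0.04² + 0.23² + 0.20² + 0.12² = 0.0441 + 0.0064 + 0.0100 + 0.0004 + 0.0016 + 0.0529 + 0.0400 + 0.0144 = 0.1698
O = 0.1298 / √(0.2200 × 0.1698) = 0.1298 / 0.19328 = 0.6716

0.67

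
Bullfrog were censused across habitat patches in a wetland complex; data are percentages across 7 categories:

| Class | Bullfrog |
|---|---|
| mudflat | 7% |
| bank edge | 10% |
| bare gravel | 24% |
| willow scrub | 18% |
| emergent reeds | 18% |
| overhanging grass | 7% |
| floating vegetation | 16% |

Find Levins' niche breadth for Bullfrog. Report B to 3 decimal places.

5.959

Convert percentages to proportions (divide by 100).
Σpᵢ² = 0.07² + 0.10² + 0.24² + 0.18² + 0.18² + 0.07² + 0.16² = 0.0049 + 0.0100 + 0.0576 + 0.0324 + 0.0324 + 0.0049 + 0.0256 = 0.1678
B = 1 / 0.1678 = 5.95948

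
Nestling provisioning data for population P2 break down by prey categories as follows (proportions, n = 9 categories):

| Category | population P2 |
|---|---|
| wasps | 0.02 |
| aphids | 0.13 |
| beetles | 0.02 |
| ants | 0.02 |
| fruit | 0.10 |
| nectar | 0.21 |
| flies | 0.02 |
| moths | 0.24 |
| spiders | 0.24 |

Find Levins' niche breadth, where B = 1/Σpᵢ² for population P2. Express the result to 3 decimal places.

5.325

Σpᵢ² = 0.02² + 0.13² + 0.02² + 0.02² + 0.10² + 0.21² + 0.02² + 0.24² + 0.24² = 0.0004 + 0.0169 + 0.0004 + 0.0004 + 0.0100 + 0.0441 + 0.0004 + 0.0576 + 0.0576 = 0.1878
B = 1 / 0.1878 = 5.32481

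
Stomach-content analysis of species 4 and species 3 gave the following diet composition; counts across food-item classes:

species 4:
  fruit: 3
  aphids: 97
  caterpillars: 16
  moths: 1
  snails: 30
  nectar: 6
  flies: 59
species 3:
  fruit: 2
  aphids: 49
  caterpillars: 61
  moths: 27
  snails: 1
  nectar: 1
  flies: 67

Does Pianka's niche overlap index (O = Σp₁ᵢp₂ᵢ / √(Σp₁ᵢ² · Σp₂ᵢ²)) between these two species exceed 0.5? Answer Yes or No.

Proportions for species 4 (n=212): 3/212=0.0142, 97/212=0.4575, 16/212=0.0755, 1/212=0.0047, 30/212=0.1415, 6/212=0.0283, 59/212=0.2783
Proportions for species 3 (n=208): 2/208=0.0096, 49/208=0.2356, 61/208=0.2933, 27/208=0.1298, 1/208=0.0048, 1/208=0.0048, 67/208=0.3221
Σ p₁ᵢp₂ᵢ = 0.000136 + 0.107787 + 0.022144 + 0.000610 + 0.000679 + 0.000136 + 0.089640 = 0.221132
Σp_1ᵢ² = 0.0142² + 0.4575² + 0.0755² + 0.0047² + 0.1415² + 0.0283² + 0.2783² = 0.000202 + 0.209306 + 0.005700 + 0.000022 + 0.020022 + 0.000801 + 0.077451 = 0.313504
Σp_2ᵢ² = 0.0096² + 0.2356² + 0.2933² + 0.1298² + 0.0048² + 0.0048² + 0.3221² = 0.000092 + 0.055507 + 0.086025 + 0.016848 + 0.000023 + 0.000023 + 0.103748 = 0.262266
O = 0.221132 / √(0.313504 × 0.262266) = 0.221132 / 0.2867428 = 0.7712
O = 0.7712 > 0.5 → Yes.

Yes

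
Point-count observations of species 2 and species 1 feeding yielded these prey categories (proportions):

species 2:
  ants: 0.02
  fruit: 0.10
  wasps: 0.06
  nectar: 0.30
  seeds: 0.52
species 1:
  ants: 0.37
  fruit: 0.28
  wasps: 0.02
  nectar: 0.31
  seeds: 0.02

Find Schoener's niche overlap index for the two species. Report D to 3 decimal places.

0.460

Σ|p₁ᵢ − p₂ᵢ| = 0.35 + 0.18 + 0.04 + 0.01 + 0.50 = 1.08
D = 1 − ½ × 1.08 = 1 − 0.540 = 0.46000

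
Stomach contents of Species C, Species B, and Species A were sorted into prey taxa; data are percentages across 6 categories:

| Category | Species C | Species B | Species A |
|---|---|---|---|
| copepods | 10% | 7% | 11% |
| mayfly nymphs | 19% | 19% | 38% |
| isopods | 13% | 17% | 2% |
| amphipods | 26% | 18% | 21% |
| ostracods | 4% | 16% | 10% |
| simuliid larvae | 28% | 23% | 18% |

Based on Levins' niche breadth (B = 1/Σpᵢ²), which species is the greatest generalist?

Species B

Convert percentages to proportions (divide by 100).
Σp_Cᵢ² = 0.10² + 0.19² + 0.13² + 0.26² + 0.04² + 0.28² = 0.0100 + 0.0361 + 0.0169 + 0.0676 + 0.0016 + 0.0784 = 0.2106
B_C = 1 / 0.2106 = 4.7483
Σp_Bᵢ² = 0.07² + 0.19² + 0.17² + 0.18² + 0.16² + 0.23² = 0.0049 + 0.0361 + 0.0289 + 0.0324 + 0.0256 + 0.0529 = 0.1808
B_B = 1 / 0.1808 = 5.5310
Σp_Aᵢ² = 0.11² + 0.38² + 0.02² + 0.21² + 0.10² + 0.18² = 0.0121 + 0.1444 + 0.0004 + 0.0441 + 0.0100 + 0.0324 = 0.2434
B_A = 1 / 0.2434 = 4.1085
Highest B → broadest niche (most generalist): Species B (B = 5.53).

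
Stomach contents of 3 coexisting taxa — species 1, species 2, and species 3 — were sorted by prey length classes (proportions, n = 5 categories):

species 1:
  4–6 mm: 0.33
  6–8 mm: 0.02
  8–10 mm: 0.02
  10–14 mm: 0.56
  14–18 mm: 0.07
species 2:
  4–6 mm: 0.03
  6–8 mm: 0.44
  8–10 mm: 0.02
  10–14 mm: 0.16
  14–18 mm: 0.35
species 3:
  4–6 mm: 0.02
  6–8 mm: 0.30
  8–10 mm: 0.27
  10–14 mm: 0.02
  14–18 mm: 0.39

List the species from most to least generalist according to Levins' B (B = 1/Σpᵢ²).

species 3 > species 2 > species 1

Σp_1ᵢ² = 0.33² + 0.02² + 0.02² + 0.56² + 0.07² = 0.1089 + 0.0004 + 0.0004 + 0.3136 + 0.0049 = 0.4282
B_1 = 1 / 0.4282 = 2.3354
Σp_2ᵢ² = 0.03² + 0.44² + 0.02² + 0.16² + 0.35² = 0.0009 + 0.1936 + 0.0004 + 0.0256 + 0.1225 = 0.3430
B_2 = 1 / 0.3430 = 2.9155
Σp_3ᵢ² = 0.02² + 0.30² + 0.27² + 0.02² + 0.39² = 0.0004 + 0.0900 + 0.0729 + 0.0004 + 0.1521 = 0.3158
B_3 = 1 / 0.3158 = 3.1666
Ranking by B (broadest → narrowest): species 3 (3.17) > species 2 (2.92) > species 1 (2.34)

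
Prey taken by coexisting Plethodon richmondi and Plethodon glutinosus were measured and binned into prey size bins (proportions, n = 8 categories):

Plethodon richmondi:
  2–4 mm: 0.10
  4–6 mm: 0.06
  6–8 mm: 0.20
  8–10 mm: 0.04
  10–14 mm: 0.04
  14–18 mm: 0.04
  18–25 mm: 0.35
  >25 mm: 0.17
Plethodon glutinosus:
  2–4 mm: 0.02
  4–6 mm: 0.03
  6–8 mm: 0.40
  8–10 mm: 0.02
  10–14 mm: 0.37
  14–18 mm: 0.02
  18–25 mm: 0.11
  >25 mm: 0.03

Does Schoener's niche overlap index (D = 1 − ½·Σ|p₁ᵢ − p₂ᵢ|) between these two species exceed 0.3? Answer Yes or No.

Yes

Σ|p₁ᵢ − p₂ᵢ| = 0.08 + 0.03 + 0.20 + 0.02 + 0.33 + 0.02 + 0.24 + 0.14 = 1.06
D = 1 − ½ × 1.06 = 1 − 0.530 = 0.4700
D = 0.4700 > 0.3 → Yes.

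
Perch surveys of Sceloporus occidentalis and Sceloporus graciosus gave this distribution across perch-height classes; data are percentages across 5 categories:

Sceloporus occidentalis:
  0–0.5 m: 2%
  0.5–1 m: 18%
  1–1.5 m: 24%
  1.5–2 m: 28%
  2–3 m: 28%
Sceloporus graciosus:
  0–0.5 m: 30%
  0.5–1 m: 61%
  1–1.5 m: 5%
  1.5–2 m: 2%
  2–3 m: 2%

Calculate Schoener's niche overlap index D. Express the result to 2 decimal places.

0.29

Convert percentages to proportions (divide by 100).
Σ|p₁ᵢ − p₂ᵢ| = 0.28 + 0.43 + 0.19 + 0.26 + 0.26 = 1.42
D = 1 − ½ × 1.42 = 1 − 0.710 = 0.2900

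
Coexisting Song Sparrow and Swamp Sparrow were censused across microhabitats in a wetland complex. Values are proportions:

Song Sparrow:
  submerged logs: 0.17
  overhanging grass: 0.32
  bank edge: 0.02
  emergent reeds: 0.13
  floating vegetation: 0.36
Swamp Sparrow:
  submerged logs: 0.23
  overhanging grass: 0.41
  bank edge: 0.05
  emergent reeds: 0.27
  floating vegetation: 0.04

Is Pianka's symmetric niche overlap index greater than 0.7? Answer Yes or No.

Σ p₁ᵢp₂ᵢ = 0.0391 + 0.1312 + 0.0010 + 0.0351 + 0.0144 = 0.2208
Σp_1ᵢ² = 0.17² + 0.32² + 0.02² + 0.13² + 0.36² = 0.0289 + 0.1024 + 0.0004 + 0.0169 + 0.1296 = 0.2782
Σp_2ᵢ² = 0.23² + 0.41² + 0.05² + 0.27² + 0.04² = 0.0529 + 0.1681 + 0.0025 + 0.0729 + 0.0016 = 0.2980
O = 0.2208 / √(0.2782 × 0.2980) = 0.2208 / 0.28793 = 0.7669
O = 0.7669 > 0.7 → Yes.

Yes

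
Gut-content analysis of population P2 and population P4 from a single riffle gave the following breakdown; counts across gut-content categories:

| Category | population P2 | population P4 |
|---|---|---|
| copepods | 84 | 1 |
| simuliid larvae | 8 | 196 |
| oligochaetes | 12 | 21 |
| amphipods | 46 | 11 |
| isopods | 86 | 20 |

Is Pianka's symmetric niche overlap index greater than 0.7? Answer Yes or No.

No

Proportions for population P2 (n=236): 84/236=0.3559, 8/236=0.0339, 12/236=0.0508, 46/236=0.1949, 86/236=0.3644
Proportions for population P4 (n=249): 1/249=0.0040, 196/249=0.7871, 21/249=0.0843, 11/249=0.0442, 20/249=0.0803
Σ p₁ᵢp₂ᵢ = 0.001424 + 0.026683 + 0.004282 + 0.008615 + 0.029261 = 0.070265
Σp_1ᵢ² = 0.3559² + 0.0339² + 0.0508² + 0.1949² + 0.3644² = 0.126665 + 0.001149 + 0.002581 + 0.037986 + 0.132787 = 0.301168
Σp_2ᵢ² = 0.0040² + 0.7871² + 0.0843² + 0.0442² + 0.0803² = 0.000016 + 0.619526 + 0.007106 + 0.001954 + 0.006448 = 0.635050
O = 0.070265 / √(0.301168 × 0.635050) = 0.070265 / 0.4373291 = 0.1607
O = 0.1607 < 0.7 → No.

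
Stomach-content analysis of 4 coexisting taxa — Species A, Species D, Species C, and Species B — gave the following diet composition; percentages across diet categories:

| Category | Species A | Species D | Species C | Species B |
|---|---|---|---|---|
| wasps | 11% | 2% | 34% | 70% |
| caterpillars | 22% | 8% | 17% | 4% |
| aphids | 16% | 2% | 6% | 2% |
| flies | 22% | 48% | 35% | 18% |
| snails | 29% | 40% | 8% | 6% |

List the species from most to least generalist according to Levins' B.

Species A > Species C > Species D > Species B

Convert percentages to proportions (divide by 100).
Σp_Aᵢ² = 0.11² + 0.22² + 0.16² + 0.22² + 0.29² = 0.0121 + 0.0484 + 0.0256 + 0.0484 + 0.0841 = 0.2186
B_A = 1 / 0.2186 = 4.5746
Σp_Dᵢ² = 0.02² + 0.08² + 0.02² + 0.48² + 0.40² = 0.0004 + 0.0064 + 0.0004 + 0.2304 + 0.1600 = 0.3976
B_D = 1 / 0.3976 = 2.5151
Σp_Cᵢ² = 0.34² + 0.17² + 0.06² + 0.35² + 0.08² = 0.1156 + 0.0289 + 0.0036 + 0.1225 + 0.0064 = 0.2770
B_C = 1 / 0.2770 = 3.6101
Σp_Bᵢ² = 0.70² + 0.04² + 0.02² + 0.18² + 0.06² = 0.4900 + 0.0016 + 0.0004 + 0.0324 + 0.0036 = 0.5280
B_B = 1 / 0.5280 = 1.8939
Ranking by B (broadest → narrowest): Species A (4.57) > Species C (3.61) > Species D (2.52) > Species B (1.89)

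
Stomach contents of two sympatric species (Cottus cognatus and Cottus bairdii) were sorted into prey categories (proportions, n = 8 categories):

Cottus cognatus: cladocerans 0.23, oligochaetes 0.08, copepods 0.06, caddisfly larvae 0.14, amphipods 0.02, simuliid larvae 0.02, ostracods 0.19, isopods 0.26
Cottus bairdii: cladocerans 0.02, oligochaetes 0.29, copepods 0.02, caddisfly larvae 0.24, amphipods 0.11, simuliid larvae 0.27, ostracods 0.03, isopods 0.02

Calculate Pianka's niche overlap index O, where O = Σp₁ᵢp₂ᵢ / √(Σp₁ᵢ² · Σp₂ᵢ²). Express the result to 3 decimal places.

Σ p₁ᵢp₂ᵢ = 0.0046 + 0.0232 + 0.0012 + 0.0336 + 0.0022 + 0.0054 + 0.0057 + 0.0052 = 0.0811
Σp_1ᵢ² = 0.23² + 0.08² + 0.06² + 0.14² + 0.02² + 0.02² + 0.19² + 0.26² = 0.0529 + 0.0064 + 0.0036 + 0.0196 + 0.0004 + 0.0004 + 0.0361 + 0.0676 = 0.1870
Σp_2ᵢ² = 0.02² + 0.29² + 0.02² + 0.24² + 0.11² + 0.27² + 0.03² + 0.02² = 0.0004 + 0.0841 + 0.0004 + 0.0576 + 0.0121 + 0.0729 + 0.0009 + 0.0004 = 0.2288
O = 0.0811 / √(0.1870 × 0.2288) = 0.0811 / 0.206847 = 0.39208

0.392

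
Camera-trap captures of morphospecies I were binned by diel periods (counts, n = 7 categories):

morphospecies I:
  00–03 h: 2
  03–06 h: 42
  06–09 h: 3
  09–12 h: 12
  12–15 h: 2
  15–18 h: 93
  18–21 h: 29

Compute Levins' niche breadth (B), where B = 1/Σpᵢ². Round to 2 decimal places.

Proportions for morphospecies I (n=183): 2/183=0.0109, 42/183=0.2295, 3/183=0.0164, 12/183=0.0656, 2/183=0.0109, 93/183=0.5082, 29/183=0.1585
Σpᵢ² = 0.0109² + 0.2295² + 0.0164² + 0.0656² + 0.0109² + 0.5082² + 0.1585² = 0.000119 + 0.052670 + 0.000269 + 0.004303 + 0.000119 + 0.258267 + 0.025122 = 0.340869
B = 1 / 0.340869 = 2.9337

2.93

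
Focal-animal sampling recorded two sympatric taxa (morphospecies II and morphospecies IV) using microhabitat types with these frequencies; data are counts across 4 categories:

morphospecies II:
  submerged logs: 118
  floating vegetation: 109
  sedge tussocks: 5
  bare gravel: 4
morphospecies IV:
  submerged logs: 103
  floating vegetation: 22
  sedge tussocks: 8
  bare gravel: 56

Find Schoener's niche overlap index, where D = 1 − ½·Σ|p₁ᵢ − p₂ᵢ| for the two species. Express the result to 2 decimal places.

Proportions for morphospecies II (n=236): 118/236=0.5000, 109/236=0.4619, 5/236=0.0212, 4/236=0.0169
Proportions for morphospecies IV (n=189): 103/189=0.5450, 22/189=0.1164, 8/189=0.0423, 56/189=0.2963
Σ|p₁ᵢ − p₂ᵢ| = 0.0450 + 0.3455 + 0.0211 + 0.2794 = 0.6910
D = 1 − ½ × 0.6910 = 1 − 0.34550 = 0.65450

0.65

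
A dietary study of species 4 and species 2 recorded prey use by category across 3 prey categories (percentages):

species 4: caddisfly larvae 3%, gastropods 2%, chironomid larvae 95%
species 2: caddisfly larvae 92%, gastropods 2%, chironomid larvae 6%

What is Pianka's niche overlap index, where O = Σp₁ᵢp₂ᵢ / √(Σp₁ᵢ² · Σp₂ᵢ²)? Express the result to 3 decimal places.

0.097

Convert percentages to proportions (divide by 100).
Σ p₁ᵢp₂ᵢ = 0.0276 + 0.0004 + 0.0570 = 0.0850
Σp_1ᵢ² = 0.03² + 0.02² + 0.95² = 0.0009 + 0.0004 + 0.9025 = 0.9038
Σp_2ᵢ² = 0.92² + 0.02² + 0.06² = 0.8464 + 0.0004 + 0.0036 = 0.8504
O = 0.0850 / √(0.9038 × 0.8504) = 0.0850 / 0.876694 = 0.09696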